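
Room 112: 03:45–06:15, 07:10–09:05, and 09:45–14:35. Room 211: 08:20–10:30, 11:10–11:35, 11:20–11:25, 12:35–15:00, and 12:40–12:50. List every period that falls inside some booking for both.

Second set merges to 08:20–10:30, 11:10–11:35, 12:35–15:00.
03:45–06:15 meets no B interval.
07:10–09:05 ∩ B → 08:20–09:05.
09:45–14:35 ∩ B → 09:45–10:30, 11:10–11:35, 12:35–14:35.

08:20–09:05, 09:45–10:30, 11:10–11:35, 12:35–14:35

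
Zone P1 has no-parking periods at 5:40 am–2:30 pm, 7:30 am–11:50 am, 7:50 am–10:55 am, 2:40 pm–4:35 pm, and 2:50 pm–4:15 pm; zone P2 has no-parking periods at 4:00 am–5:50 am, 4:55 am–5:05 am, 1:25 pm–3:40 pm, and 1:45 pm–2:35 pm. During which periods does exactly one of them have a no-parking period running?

First set merges to 5:40 am–2:30 pm, 2:40 pm–4:35 pm.
Second set merges to 4:00 am–5:50 am, 1:25 pm–3:40 pm.
A but not B: 5:50 am–1:25 pm, 3:40 pm–4:35 pm.
B but not A: 4:00 am–5:40 am, 2:30 pm–2:40 pm.
Combining gives A △ B.

4:00 am–5:40 am, 5:50 am–1:25 pm, 2:30 pm–2:40 pm, 3:40 pm–4:35 pm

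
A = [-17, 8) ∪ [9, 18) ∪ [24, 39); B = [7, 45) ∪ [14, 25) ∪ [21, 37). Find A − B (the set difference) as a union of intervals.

[-17, 7)

B, merged: [7, 45).
[-17, 8) with B removed leaves [-17, 7).
[9, 18) lies entirely inside B → drops out.
[24, 39) lies entirely inside B → drops out.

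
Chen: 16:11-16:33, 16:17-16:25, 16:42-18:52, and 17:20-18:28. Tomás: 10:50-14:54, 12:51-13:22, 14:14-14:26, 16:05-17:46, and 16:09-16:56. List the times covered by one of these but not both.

A, merged: 16:11–16:33, 16:42–18:52.
B, merged: 10:50–14:54, 16:05–17:46.
A \ B = 17:46–18:52.
B \ A = 10:50–14:54, 16:05–16:11, 16:33–16:42.
Union of the two gives the symmetric difference.

10:50–14:54, 16:05–16:11, 16:33–16:42, 17:46–18:52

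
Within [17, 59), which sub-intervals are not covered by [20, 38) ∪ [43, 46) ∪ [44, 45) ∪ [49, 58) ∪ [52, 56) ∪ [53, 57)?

[17, 20) ∪ [38, 43) ∪ [46, 49) ∪ [58, 59)

Covered (merged): [20, 38), [43, 46), [49, 58).
Complement within [17, 59): [17, 20), [38, 43), [46, 49), [58, 59).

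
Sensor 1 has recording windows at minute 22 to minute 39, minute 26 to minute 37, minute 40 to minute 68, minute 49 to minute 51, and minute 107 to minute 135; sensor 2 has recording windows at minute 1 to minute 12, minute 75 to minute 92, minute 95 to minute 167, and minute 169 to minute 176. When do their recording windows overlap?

Merge the first list: minute 22 to minute 39, minute 40 to minute 68, minute 107 to minute 135.
minute 22 to minute 39: no overlap with the second set.
minute 40 to minute 68: no overlap with the second set.
minute 107 to minute 135 meets the second set on minute 107 to minute 135.

minute 107 to minute 135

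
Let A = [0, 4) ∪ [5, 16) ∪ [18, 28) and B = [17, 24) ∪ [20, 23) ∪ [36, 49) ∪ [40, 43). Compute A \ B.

Second set merges to [17, 24), [36, 49).
[0, 4): no B overlap → unchanged.
[5, 16): no B overlap → unchanged.
[18, 28) minus B → [24, 28).

[0, 4) ∪ [5, 16) ∪ [24, 28)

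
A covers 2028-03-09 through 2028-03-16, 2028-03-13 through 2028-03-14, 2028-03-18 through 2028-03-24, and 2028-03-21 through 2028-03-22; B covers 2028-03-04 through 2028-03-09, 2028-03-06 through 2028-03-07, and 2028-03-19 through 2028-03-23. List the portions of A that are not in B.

2028-03-10 through 2028-03-16, 2028-03-18 through 2028-03-18, 2028-03-24 through 2028-03-24

A, merged: 2028-03-09 through 2028-03-16, 2028-03-18 through 2028-03-24.
B, merged: 2028-03-04 through 2028-03-09, 2028-03-19 through 2028-03-23.
2028-03-09 through 2028-03-16 minus B → 2028-03-10 through 2028-03-16.
2028-03-18 through 2028-03-24 minus B → 2028-03-18 through 2028-03-18, 2028-03-24 through 2028-03-24.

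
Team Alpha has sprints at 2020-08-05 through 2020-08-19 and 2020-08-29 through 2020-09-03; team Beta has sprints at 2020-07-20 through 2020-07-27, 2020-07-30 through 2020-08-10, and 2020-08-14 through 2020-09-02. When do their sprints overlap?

2020-08-05 through 2020-08-10, 2020-08-14 through 2020-08-19, 2020-08-29 through 2020-09-02

2020-08-05 through 2020-08-19 meets the second set on 2020-08-05 through 2020-08-10, 2020-08-14 through 2020-08-19.
2020-08-29 through 2020-09-03 meets the second set on 2020-08-29 through 2020-09-02.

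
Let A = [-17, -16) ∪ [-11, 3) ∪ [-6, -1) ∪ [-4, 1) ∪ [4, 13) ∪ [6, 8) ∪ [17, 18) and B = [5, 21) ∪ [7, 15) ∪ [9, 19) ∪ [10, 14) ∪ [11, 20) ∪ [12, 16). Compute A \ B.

First set merges to [-17, -16), [-11, 3), [4, 13), [17, 18).
Second set merges to [5, 21).
[-17, -16): nothing removed.
[-11, 3): nothing removed.
[4, 13) \ B = [4, 5).
[17, 18): entirely removed.

[-17, -16) ∪ [-11, 3) ∪ [4, 5)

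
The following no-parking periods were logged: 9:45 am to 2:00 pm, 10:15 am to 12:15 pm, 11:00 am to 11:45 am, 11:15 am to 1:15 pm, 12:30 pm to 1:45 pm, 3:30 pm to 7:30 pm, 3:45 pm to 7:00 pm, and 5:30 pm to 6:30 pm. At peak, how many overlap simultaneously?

4

Sweep endpoints in order; track running count of active intervals.
Peak of 4 reached at 11:15 am.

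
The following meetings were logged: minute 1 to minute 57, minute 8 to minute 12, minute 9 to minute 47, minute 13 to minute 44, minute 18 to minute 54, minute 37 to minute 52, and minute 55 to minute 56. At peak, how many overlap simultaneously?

Walk the sorted start/end points keeping a running depth.
The depth first hits 5 at minute 37.

5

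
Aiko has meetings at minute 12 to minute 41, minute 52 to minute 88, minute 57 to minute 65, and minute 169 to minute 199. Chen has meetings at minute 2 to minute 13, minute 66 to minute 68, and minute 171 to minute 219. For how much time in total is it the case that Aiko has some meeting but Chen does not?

A, merged: minute 12 to minute 41, minute 52 to minute 88, minute 169 to minute 199.
A \ B = minute 13 to minute 41, minute 52 to minute 66, minute 68 to minute 88, minute 169 to minute 171.
Total: 28 minutes + 14 minutes + 20 minutes + 2 minutes = 64 minutes.

64 minutes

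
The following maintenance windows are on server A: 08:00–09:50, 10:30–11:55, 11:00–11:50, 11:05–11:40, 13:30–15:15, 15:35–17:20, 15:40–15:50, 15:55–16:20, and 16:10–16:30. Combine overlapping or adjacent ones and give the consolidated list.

08:00-09:50, 10:30-11:55, 13:30-15:15, 15:35-17:20

10:30-11:55 is disjoint → start new block.
11:00-11:50 overlaps/touches 10:30-11:55 → extend to 10:30-11:55.
11:05-11:40 overlaps/touches 10:30-11:55 → extend to 10:30-11:55.
13:30-15:15 is disjoint → start new block.
15:35-17:20 is disjoint → start new block.
15:40-15:50 overlaps/touches 15:35-17:20 → extend to 15:35-17:20.
15:55-16:20 overlaps/touches 15:35-17:20 → extend to 15:35-17:20.
16:10-16:30 overlaps/touches 15:35-17:20 → extend to 15:35-17:20.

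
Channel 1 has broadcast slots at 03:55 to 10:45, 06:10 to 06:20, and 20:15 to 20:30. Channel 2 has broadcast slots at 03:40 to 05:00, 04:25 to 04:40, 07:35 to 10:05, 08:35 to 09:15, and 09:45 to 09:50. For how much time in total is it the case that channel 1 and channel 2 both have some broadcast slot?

3 h 35 min

Merge the first list: 03:55–10:45, 20:15–20:30.
Merge the second list: 03:40–05:00, 07:35–10:05.
A ∩ B = 03:55–05:00, 07:35–10:05.
Total: 1 h 5 min + 2 h 30 min = 3 h 35 min.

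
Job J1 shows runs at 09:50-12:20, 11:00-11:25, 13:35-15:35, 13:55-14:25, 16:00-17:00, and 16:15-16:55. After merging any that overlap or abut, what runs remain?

11:00-11:25 overlaps/touches 09:50-12:20 → extend to 09:50-12:20.
13:35-15:35 is disjoint → start new block.
13:55-14:25 overlaps/touches 13:35-15:35 → extend to 13:35-15:35.
16:00-17:00 is disjoint → start new block.
16:15-16:55 overlaps/touches 16:00-17:00 → extend to 16:00-17:00.

09:50-12:20, 13:35-15:35, 16:00-17:00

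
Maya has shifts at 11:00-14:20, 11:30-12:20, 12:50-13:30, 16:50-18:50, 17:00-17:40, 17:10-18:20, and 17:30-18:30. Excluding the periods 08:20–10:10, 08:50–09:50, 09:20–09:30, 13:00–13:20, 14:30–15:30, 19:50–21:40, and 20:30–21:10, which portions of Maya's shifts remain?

A, merged: 11:00–14:20, 16:50–18:50.
B, merged: 08:20–10:10, 13:00–13:20, 14:30–15:30, 19:50–21:40.
11:00–14:20 with B removed leaves 11:00–13:00, 13:20–14:20.
16:50–18:50 is untouched.

11:00–13:00, 13:20–14:20, 16:50–18:50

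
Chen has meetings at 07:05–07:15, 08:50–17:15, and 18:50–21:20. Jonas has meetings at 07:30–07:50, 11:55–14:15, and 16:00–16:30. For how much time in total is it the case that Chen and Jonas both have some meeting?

2 h 50 min

A ∩ B = 11:55–14:15, 16:00–16:30.
Total: 2 h 20 min + 30 min = 2 h 50 min.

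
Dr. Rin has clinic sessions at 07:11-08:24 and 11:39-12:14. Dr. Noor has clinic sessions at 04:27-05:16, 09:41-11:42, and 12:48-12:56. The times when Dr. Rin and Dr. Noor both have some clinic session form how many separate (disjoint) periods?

1

A ∩ B = 11:39–11:42.
That is 1 disjoint piece.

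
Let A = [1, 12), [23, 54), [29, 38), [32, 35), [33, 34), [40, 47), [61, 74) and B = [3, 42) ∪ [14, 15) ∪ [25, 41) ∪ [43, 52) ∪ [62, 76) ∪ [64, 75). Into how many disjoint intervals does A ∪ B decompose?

Merge the first list: [1, 12), [23, 54), [61, 74).
Merge the second list: [3, 42), [43, 52), [62, 76).
A ∪ B = [1, 54), [61, 76).
That is 2 disjoint pieces.

2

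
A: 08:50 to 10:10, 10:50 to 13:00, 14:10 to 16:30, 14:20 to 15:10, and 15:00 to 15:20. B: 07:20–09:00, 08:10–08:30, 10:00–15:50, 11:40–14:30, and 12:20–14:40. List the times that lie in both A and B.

First set merges to 08:50–10:10, 10:50–13:00, 14:10–16:30.
Second set merges to 07:20–09:00, 10:00–15:50.
08:50–10:10 ∩ B → 08:50–09:00, 10:00–10:10.
10:50–13:00 ∩ B → 10:50–13:00.
14:10–16:30 ∩ B → 14:10–15:50.

08:50–09:00, 10:00–10:10, 10:50–13:00, 14:10–15:50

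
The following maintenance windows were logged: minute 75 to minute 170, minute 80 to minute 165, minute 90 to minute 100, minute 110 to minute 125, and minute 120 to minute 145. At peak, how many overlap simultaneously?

At minute 120, 4 of the intervals are simultaneously active.
No point has more.

4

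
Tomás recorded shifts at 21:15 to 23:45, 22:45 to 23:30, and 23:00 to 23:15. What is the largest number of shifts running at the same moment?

Walk the sorted start/end points keeping a running depth.
The depth first hits 3 at 23:00.

3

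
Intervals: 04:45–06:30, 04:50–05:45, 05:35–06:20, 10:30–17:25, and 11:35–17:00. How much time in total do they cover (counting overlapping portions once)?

Merged: 04:45–06:30, 10:30–17:25.
Lengths: 1 h 45 min + 6 h 55 min = 8 h 40 min.

8 h 40 min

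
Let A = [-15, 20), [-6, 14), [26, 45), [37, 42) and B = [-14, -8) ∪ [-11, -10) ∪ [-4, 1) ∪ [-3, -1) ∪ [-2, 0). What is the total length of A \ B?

Merge the first list: [-15, 20), [26, 45).
Merge the second list: [-14, -8), [-4, 1).
A \ B = [-15, -14), [-8, -4), [1, 20), [26, 45).
Total: 1 + 4 + 19 + 19 = 43.

43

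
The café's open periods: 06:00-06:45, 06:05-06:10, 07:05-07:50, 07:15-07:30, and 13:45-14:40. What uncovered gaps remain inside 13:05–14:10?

The merged coverage is 06:00-06:45, 07:05-07:50, 13:45-14:40.
Uncovered inside 13:05-14:10: 13:05-13:45.

13:05-13:45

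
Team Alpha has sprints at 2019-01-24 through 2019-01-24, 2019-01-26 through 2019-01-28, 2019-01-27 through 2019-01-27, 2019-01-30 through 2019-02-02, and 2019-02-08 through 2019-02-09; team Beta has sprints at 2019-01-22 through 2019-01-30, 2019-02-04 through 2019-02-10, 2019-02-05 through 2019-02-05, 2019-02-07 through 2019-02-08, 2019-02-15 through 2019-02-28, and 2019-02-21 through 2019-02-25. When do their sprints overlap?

First set merges to 2019-01-24 through 2019-01-24, 2019-01-26 through 2019-01-28, 2019-01-30 through 2019-02-02, 2019-02-08 through 2019-02-09.
Second set merges to 2019-01-22 through 2019-01-30, 2019-02-04 through 2019-02-10, 2019-02-15 through 2019-02-28.
2019-01-24 through 2019-01-24 ∩ B → 2019-01-24 through 2019-01-24.
2019-01-26 through 2019-01-28 ∩ B → 2019-01-26 through 2019-01-28.
2019-01-30 through 2019-02-02 ∩ B → 2019-01-30 through 2019-01-30.
2019-02-08 through 2019-02-09 ∩ B → 2019-02-08 through 2019-02-09.

2019-01-24 through 2019-01-24, 2019-01-26 through 2019-01-28, 2019-01-30 through 2019-01-30, 2019-02-08 through 2019-02-09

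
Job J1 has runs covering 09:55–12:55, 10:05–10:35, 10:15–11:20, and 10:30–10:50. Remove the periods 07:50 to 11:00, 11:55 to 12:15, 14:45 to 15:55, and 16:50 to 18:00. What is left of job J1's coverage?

Merge the first list: 09:55–12:55.
09:55–12:55 minus B → 11:00–11:55, 12:15–12:55.

11:00–11:55, 12:15–12:55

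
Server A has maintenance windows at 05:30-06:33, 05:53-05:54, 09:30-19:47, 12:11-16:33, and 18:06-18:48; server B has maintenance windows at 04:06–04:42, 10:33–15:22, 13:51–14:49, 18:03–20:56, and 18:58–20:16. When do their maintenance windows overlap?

10:33–15:22, 18:03–19:47

Merge the first list: 05:30–06:33, 09:30–19:47.
Merge the second list: 04:06–04:42, 10:33–15:22, 18:03–20:56.
05:30–06:33: no overlap with the second set.
09:30–19:47 meets the second set on 10:33–15:22, 18:03–19:47.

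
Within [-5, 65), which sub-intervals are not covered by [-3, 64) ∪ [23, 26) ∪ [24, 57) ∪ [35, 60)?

After merging, the occupied span is [-3, 64).
Complement within [-5, 65): [-5, -3), [64, 65).

[-5, -3) ∪ [64, 65)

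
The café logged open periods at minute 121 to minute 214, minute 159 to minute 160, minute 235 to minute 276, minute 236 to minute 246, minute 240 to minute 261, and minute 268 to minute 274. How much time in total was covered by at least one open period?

134 minutes

Merged: minute 121 to minute 214, minute 235 to minute 276.
Lengths: 93 minutes + 41 minutes = 134 minutes.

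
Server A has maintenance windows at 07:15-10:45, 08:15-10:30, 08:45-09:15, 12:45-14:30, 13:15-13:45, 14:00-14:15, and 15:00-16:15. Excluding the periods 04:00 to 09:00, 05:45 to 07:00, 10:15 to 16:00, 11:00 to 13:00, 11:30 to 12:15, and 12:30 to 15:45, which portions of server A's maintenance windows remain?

09:00-10:15, 16:00-16:15

A, merged: 07:15-10:45, 12:45-14:30, 15:00-16:15.
B, merged: 04:00-09:00, 10:15-16:00.
07:15-10:45 with B removed leaves 09:00-10:15.
12:45-14:30 lies entirely inside B → drops out.
15:00-16:15 with B removed leaves 16:00-16:15.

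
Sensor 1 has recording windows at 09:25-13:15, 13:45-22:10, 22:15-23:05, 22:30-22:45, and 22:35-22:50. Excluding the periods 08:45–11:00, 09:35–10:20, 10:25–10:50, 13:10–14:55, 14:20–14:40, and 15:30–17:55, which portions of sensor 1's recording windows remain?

A, merged: 09:25–13:15, 13:45–22:10, 22:15–23:05.
B, merged: 08:45–11:00, 13:10–14:55, 15:30–17:55.
09:25–13:15 with B removed leaves 11:00–13:10.
13:45–22:10 with B removed leaves 14:55–15:30, 17:55–22:10.
22:15–23:05 is untouched.

11:00–13:10, 14:55–15:30, 17:55–22:10, 22:15–23:05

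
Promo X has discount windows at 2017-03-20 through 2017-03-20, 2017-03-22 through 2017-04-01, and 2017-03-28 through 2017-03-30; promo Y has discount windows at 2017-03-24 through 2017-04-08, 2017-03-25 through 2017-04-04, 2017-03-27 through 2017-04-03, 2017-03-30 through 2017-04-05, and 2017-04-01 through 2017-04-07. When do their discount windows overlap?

Merge the first list: 2017-03-20 through 2017-03-20, 2017-03-22 through 2017-04-01.
Merge the second list: 2017-03-24 through 2017-04-08.
2017-03-20 through 2017-03-20 falls entirely outside B.
2017-03-22 through 2017-04-01 overlaps B on 2017-03-24 through 2017-04-01.

2017-03-24 through 2017-04-01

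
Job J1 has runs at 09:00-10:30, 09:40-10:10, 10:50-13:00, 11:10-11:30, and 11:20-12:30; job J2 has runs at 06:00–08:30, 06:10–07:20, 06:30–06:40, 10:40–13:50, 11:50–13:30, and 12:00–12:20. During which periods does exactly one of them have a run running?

06:00–08:30, 09:00–10:30, 10:40–10:50, 13:00–13:50

A, merged: 09:00–10:30, 10:50–13:00.
B, merged: 06:00–08:30, 10:40–13:50.
A but not B: 09:00–10:30.
B but not A: 06:00–08:30, 10:40–10:50, 13:00–13:50.
Combining gives A △ B.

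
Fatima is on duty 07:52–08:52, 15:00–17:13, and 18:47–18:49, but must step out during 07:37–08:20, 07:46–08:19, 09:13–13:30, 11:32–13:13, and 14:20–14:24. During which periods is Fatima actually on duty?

Second set merges to 07:37–08:20, 09:13–13:30, 14:20–14:24.
07:52–08:52 minus B → 08:20–08:52.
15:00–17:13: no B overlap → unchanged.
18:47–18:49: no B overlap → unchanged.

08:20–08:52, 15:00–17:13, 18:47–18:49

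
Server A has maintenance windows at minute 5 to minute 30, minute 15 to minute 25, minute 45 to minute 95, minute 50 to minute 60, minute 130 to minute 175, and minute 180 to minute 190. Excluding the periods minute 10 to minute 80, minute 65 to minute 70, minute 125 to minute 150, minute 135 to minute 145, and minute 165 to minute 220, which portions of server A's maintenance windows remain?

minute 5 to minute 10, minute 80 to minute 95, minute 150 to minute 165

First set merges to minute 5 to minute 30, minute 45 to minute 95, minute 130 to minute 175, minute 180 to minute 190.
Second set merges to minute 10 to minute 80, minute 125 to minute 150, minute 165 to minute 220.
minute 5 to minute 30 \ B = minute 5 to minute 10.
minute 45 to minute 95 \ B = minute 80 to minute 95.
minute 130 to minute 175 \ B = minute 150 to minute 165.
minute 180 to minute 190: entirely removed.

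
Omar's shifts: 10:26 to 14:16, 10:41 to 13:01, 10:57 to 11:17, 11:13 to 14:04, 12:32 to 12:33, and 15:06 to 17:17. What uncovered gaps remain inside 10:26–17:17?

The merged coverage is 10:26–14:16, 15:06–17:17.
Gaps within 10:26–17:17: 14:16–15:06.

14:16–15:06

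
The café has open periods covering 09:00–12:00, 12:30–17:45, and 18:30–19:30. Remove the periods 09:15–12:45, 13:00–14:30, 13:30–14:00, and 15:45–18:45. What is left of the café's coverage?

09:00-09:15, 12:45-13:00, 14:30-15:45, 18:45-19:30

B, merged: 09:15-12:45, 13:00-14:30, 15:45-18:45.
09:00-12:00 minus B → 09:00-09:15.
12:30-17:45 minus B → 12:45-13:00, 14:30-15:45.
18:30-19:30 minus B → 18:45-19:30.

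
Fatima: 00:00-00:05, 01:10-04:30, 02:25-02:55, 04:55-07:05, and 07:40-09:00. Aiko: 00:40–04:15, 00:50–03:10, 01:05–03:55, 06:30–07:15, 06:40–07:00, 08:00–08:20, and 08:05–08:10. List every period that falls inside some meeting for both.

A, merged: 00:00–00:05, 01:10–04:30, 04:55–07:05, 07:40–09:00.
B, merged: 00:40–04:15, 06:30–07:15, 08:00–08:20.
00:00–00:05 falls entirely outside B.
01:10–04:30 overlaps B on 01:10–04:15.
04:55–07:05 overlaps B on 06:30–07:05.
07:40–09:00 overlaps B on 08:00–08:20.

01:10–04:15, 06:30–07:05, 08:00–08:20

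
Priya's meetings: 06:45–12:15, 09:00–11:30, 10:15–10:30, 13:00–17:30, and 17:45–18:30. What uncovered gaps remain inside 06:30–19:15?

06:30–06:45, 12:15–13:00, 17:30–17:45, 18:30–19:15

The merged coverage is 06:45–12:15, 13:00–17:30, 17:45–18:30.
Gaps within 06:30–19:15: 06:30–06:45, 12:15–13:00, 17:30–17:45, 18:30–19:15.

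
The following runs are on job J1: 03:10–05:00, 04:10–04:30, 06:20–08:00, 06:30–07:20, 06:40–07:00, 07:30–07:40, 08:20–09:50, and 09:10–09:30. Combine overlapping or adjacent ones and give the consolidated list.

03:10-05:00, 06:20-08:00, 08:20-09:50

04:10-04:30 overlaps/touches 03:10-05:00 → extend to 03:10-05:00.
06:20-08:00 is disjoint → start new block.
06:30-07:20 overlaps/touches 06:20-08:00 → extend to 06:20-08:00.
06:40-07:00 overlaps/touches 06:20-08:00 → extend to 06:20-08:00.
07:30-07:40 overlaps/touches 06:20-08:00 → extend to 06:20-08:00.
08:20-09:50 is disjoint → start new block.
09:10-09:30 overlaps/touches 08:20-09:50 → extend to 08:20-09:50.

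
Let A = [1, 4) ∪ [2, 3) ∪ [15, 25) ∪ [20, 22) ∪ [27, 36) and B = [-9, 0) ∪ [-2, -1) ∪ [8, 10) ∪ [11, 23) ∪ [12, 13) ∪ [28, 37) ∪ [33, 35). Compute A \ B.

[1, 4) ∪ [23, 25) ∪ [27, 28)

A, merged: [1, 4), [15, 25), [27, 36).
B, merged: [-9, 0), [8, 10), [11, 23), [28, 37).
[1, 4): nothing removed.
[15, 25) \ B = [23, 25).
[27, 36) \ B = [27, 28).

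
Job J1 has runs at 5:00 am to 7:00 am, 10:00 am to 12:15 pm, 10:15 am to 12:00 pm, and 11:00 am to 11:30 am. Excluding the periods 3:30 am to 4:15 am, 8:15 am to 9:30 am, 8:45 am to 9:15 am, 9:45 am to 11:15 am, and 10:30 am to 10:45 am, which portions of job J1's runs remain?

5:00 am–7:00 am, 11:15 am–12:15 pm

A, merged: 5:00 am–7:00 am, 10:00 am–12:15 pm.
B, merged: 3:30 am–4:15 am, 8:15 am–9:30 am, 9:45 am–11:15 am.
5:00 am–7:00 am: nothing removed.
10:00 am–12:15 pm \ B = 11:15 am–12:15 pm.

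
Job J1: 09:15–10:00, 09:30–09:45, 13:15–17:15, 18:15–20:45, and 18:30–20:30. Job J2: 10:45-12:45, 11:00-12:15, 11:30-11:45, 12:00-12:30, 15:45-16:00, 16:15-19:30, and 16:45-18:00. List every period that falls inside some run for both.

First set merges to 09:15–10:00, 13:15–17:15, 18:15–20:45.
Second set merges to 10:45–12:45, 15:45–16:00, 16:15–19:30.
09:15–10:00 meets no B interval.
13:15–17:15 ∩ B → 15:45–16:00, 16:15–17:15.
18:15–20:45 ∩ B → 18:15–19:30.

15:45–16:00, 16:15–17:15, 18:15–19:30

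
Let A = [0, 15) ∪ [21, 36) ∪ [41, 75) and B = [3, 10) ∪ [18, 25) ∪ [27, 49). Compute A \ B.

[0, 15) \ B = [0, 3), [10, 15).
[21, 36) \ B = [25, 27).
[41, 75) \ B = [49, 75).

[0, 3) ∪ [10, 15) ∪ [25, 27) ∪ [49, 75)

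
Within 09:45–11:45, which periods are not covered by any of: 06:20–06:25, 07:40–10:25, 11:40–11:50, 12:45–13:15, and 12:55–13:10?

10:25–11:40

The merged coverage is 06:20–06:25, 07:40–10:25, 11:40–11:50, 12:45–13:15.
Gaps within 09:45–11:45: 10:25–11:40.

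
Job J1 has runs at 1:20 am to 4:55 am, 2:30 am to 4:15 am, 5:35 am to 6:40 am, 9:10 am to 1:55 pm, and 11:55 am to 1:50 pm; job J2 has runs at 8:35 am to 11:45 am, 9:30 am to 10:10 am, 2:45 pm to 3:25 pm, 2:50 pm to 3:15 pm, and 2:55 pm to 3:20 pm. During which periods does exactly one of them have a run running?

Merge the first list: 1:20 am–4:55 am, 5:35 am–6:40 am, 9:10 am–1:55 pm.
Merge the second list: 8:35 am–11:45 am, 2:45 pm–3:25 pm.
Only in the first: 1:20 am–4:55 am, 5:35 am–6:40 am, 11:45 am–1:55 pm.
Only in the second: 8:35 am–9:10 am, 2:45 pm–3:25 pm.
Together these are the periods covered by exactly one.

1:20 am–4:55 am, 5:35 am–6:40 am, 8:35 am–9:10 am, 11:45 am–1:55 pm, 2:45 pm–3:25 pm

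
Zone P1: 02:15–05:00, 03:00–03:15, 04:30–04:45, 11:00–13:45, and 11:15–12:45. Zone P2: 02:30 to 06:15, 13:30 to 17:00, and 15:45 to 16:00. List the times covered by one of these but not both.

First set merges to 02:15-05:00, 11:00-13:45.
Second set merges to 02:30-06:15, 13:30-17:00.
A \ B = 02:15-02:30, 11:00-13:30.
B \ A = 05:00-06:15, 13:45-17:00.
Union of the two gives the symmetric difference.

02:15-02:30, 05:00-06:15, 11:00-13:30, 13:45-17:00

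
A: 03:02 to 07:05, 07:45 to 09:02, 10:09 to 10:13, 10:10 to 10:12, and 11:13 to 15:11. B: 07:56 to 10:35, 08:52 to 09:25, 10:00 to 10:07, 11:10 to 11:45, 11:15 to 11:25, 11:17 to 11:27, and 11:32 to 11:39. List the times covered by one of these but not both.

03:02-07:05, 07:45-07:56, 09:02-10:09, 10:13-10:35, 11:10-11:13, 11:45-15:11

Merge the first list: 03:02-07:05, 07:45-09:02, 10:09-10:13, 11:13-15:11.
Merge the second list: 07:56-10:35, 11:10-11:45.
A \ B = 03:02-07:05, 07:45-07:56, 11:45-15:11.
B \ A = 09:02-10:09, 10:13-10:35, 11:10-11:13.
Union of the two gives the symmetric difference.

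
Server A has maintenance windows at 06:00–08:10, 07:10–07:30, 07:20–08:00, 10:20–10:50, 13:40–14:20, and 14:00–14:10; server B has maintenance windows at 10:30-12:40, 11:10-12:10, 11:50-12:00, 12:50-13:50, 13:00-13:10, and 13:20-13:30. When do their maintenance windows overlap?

First set merges to 06:00-08:10, 10:20-10:50, 13:40-14:20.
Second set merges to 10:30-12:40, 12:50-13:50.
06:00-08:10: no overlap with the second set.
10:20-10:50 meets the second set on 10:30-10:50.
13:40-14:20 meets the second set on 13:40-13:50.

10:30-10:50, 13:40-13:50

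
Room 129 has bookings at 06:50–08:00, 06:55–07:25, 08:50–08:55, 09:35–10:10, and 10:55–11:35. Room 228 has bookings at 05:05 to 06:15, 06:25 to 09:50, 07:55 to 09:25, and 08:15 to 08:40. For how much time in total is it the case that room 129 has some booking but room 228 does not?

1 h

A, merged: 06:50–08:00, 08:50–08:55, 09:35–10:10, 10:55–11:35.
B, merged: 05:05–06:15, 06:25–09:50.
A \ B = 09:50–10:10, 10:55–11:35.
Total: 20 min + 40 min = 1 h.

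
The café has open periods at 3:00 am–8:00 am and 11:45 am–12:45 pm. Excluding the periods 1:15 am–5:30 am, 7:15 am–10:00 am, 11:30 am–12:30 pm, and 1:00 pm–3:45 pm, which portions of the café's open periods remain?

5:30 am–7:15 am, 12:30 pm–12:45 pm

3:00 am–8:00 am minus B → 5:30 am–7:15 am.
11:45 am–12:45 pm minus B → 12:30 pm–12:45 pm.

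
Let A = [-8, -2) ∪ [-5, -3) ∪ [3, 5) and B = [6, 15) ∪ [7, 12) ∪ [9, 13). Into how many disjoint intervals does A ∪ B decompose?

3

A, merged: [-8, -2), [3, 5).
B, merged: [6, 15).
A ∪ B = [-8, -2), [3, 5), [6, 15).
That is 3 disjoint pieces.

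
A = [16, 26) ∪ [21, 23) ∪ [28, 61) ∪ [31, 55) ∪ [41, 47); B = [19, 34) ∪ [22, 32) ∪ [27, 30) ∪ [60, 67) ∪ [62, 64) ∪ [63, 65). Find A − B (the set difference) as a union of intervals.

[16, 19) ∪ [34, 60)

Merge the first list: [16, 26), [28, 61).
Merge the second list: [19, 34), [60, 67).
[16, 26) minus B → [16, 19).
[28, 61) minus B → [34, 60).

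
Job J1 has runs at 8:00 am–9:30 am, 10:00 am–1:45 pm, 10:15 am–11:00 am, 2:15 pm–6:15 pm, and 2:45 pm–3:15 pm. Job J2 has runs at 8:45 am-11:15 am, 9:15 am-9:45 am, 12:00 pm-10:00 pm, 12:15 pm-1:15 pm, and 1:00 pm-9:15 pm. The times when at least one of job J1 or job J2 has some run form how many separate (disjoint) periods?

First set merges to 8:00 am–9:30 am, 10:00 am–1:45 pm, 2:15 pm–6:15 pm.
Second set merges to 8:45 am–11:15 am, 12:00 pm–10:00 pm.
A ∪ B = 8:00 am–10:00 pm.
That is 1 disjoint piece.

1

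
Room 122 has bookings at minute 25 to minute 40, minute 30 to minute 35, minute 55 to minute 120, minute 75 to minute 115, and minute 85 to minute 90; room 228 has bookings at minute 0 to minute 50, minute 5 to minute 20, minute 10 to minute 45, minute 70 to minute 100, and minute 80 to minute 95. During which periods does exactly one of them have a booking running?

minute 0 to minute 25, minute 40 to minute 50, minute 55 to minute 70, minute 100 to minute 120

A, merged: minute 25 to minute 40, minute 55 to minute 120.
B, merged: minute 0 to minute 50, minute 70 to minute 100.
A but not B: minute 55 to minute 70, minute 100 to minute 120.
B but not A: minute 0 to minute 25, minute 40 to minute 50.
Combining gives A △ B.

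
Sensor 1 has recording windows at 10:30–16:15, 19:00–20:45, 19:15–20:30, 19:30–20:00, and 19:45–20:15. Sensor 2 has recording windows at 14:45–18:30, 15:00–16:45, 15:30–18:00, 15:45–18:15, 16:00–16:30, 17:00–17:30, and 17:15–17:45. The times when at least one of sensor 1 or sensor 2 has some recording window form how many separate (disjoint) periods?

First set merges to 10:30-16:15, 19:00-20:45.
Second set merges to 14:45-18:30.
A ∪ B = 10:30-18:30, 19:00-20:45.
That is 2 disjoint pieces.

2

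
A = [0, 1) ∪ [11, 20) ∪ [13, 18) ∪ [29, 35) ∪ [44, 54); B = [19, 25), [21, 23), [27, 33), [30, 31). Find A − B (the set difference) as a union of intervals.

[0, 1) ∪ [11, 19) ∪ [33, 35) ∪ [44, 54)

A, merged: [0, 1), [11, 20), [29, 35), [44, 54).
B, merged: [19, 25), [27, 33).
[0, 1) is untouched.
[11, 20) with B removed leaves [11, 19).
[29, 35) with B removed leaves [33, 35).
[44, 54) is untouched.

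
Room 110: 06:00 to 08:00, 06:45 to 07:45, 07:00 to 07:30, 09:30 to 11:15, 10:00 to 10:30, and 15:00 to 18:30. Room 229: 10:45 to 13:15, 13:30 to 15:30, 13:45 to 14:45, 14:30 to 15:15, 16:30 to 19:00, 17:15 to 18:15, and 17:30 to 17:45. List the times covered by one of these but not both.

06:00-08:00, 09:30-10:45, 11:15-13:15, 13:30-15:00, 15:30-16:30, 18:30-19:00

A, merged: 06:00-08:00, 09:30-11:15, 15:00-18:30.
B, merged: 10:45-13:15, 13:30-15:30, 16:30-19:00.
A but not B: 06:00-08:00, 09:30-10:45, 15:30-16:30.
B but not A: 11:15-13:15, 13:30-15:00, 18:30-19:00.
Combining gives A △ B.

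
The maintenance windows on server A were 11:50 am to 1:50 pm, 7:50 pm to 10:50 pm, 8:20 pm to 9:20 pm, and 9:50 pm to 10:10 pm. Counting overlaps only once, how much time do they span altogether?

5 h

Merged: 11:50 am–1:50 pm, 7:50 pm–10:50 pm.
Lengths: 2 h + 3 h = 5 h.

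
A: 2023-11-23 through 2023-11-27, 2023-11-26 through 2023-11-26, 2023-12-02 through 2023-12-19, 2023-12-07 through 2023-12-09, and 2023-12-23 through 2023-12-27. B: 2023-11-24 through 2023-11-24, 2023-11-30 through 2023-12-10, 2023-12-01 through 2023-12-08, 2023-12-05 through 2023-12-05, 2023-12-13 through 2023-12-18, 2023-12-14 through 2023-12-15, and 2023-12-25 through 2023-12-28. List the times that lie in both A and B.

A, merged: 2023-11-23 through 2023-11-27, 2023-12-02 through 2023-12-19, 2023-12-23 through 2023-12-27.
B, merged: 2023-11-24 through 2023-11-24, 2023-11-30 through 2023-12-10, 2023-12-13 through 2023-12-18, 2023-12-25 through 2023-12-28.
2023-11-23 through 2023-11-27 ∩ B → 2023-11-24 through 2023-11-24.
2023-12-02 through 2023-12-19 ∩ B → 2023-12-02 through 2023-12-10, 2023-12-13 through 2023-12-18.
2023-12-23 through 2023-12-27 ∩ B → 2023-12-25 through 2023-12-27.

2023-11-24 through 2023-11-24, 2023-12-02 through 2023-12-10, 2023-12-13 through 2023-12-18, 2023-12-25 through 2023-12-27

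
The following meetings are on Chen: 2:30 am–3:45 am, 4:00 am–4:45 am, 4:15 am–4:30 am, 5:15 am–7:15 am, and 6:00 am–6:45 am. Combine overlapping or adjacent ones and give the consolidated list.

2:30 am–3:45 am, 4:00 am–4:45 am, 5:15 am–7:15 am

4:00 am–4:45 am is disjoint → start new block.
4:15 am–4:30 am overlaps/touches 4:00 am–4:45 am → extend to 4:00 am–4:45 am.
5:15 am–7:15 am is disjoint → start new block.
6:00 am–6:45 am overlaps/touches 5:15 am–7:15 am → extend to 5:15 am–7:15 am.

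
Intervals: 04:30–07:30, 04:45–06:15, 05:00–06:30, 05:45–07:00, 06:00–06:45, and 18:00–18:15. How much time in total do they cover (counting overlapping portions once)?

Merged: 04:30–07:30, 18:00–18:15.
Lengths: 3 h + 15 min = 3 h 15 min.

3 h 15 min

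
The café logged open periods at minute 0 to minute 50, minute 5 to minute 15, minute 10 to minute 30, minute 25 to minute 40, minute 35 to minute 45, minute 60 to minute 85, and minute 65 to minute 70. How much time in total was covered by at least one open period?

Merged: minute 0 to minute 50, minute 60 to minute 85.
Lengths: 50 minutes + 25 minutes = 75 minutes.

75 minutes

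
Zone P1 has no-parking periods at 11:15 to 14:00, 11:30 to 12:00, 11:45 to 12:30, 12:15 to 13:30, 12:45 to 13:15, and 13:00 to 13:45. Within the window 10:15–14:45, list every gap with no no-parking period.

The merged coverage is 11:15–14:00.
Complement within 10:15–14:45: 10:15–11:15, 14:00–14:45.

10:15–11:15, 14:00–14:45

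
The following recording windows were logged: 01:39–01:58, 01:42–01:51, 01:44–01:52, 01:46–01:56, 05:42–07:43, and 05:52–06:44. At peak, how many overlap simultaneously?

Walk the sorted start/end points keeping a running depth.
The depth first hits 4 at 01:46.

4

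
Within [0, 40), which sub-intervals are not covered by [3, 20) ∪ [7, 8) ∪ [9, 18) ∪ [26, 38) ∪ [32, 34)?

After merging, the occupied span is [3, 20), [26, 38).
Complement within [0, 40): [0, 3), [20, 26), [38, 40).

[0, 3) ∪ [20, 26) ∪ [38, 40)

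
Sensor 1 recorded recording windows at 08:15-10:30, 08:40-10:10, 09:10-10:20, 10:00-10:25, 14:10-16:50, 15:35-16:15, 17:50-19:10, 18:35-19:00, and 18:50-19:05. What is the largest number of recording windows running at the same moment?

At 10:00, 4 of the intervals are simultaneously active.
No point has more.

4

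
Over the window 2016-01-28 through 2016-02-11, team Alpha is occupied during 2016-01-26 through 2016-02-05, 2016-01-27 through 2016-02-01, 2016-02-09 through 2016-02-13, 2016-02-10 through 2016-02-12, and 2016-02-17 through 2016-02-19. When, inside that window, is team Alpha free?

2016-02-06 through 2016-02-08

The merged coverage is 2016-01-26 through 2016-02-05, 2016-02-09 through 2016-02-13, 2016-02-17 through 2016-02-19.
Gaps within 2016-01-28 through 2016-02-11: 2016-02-06 through 2016-02-08.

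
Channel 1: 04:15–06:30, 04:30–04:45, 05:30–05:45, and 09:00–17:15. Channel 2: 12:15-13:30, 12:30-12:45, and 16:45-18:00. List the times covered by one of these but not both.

04:15–06:30, 09:00–12:15, 13:30–16:45, 17:15–18:00

A, merged: 04:15–06:30, 09:00–17:15.
B, merged: 12:15–13:30, 16:45–18:00.
A \ B = 04:15–06:30, 09:00–12:15, 13:30–16:45.
B \ A = 17:15–18:00.
Union of the two gives the symmetric difference.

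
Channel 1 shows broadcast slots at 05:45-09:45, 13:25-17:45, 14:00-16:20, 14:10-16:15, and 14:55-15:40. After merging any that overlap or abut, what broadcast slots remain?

05:45–09:45, 13:25–17:45

13:25–17:45 is disjoint → start new block.
14:00–16:20 overlaps/touches 13:25–17:45 → extend to 13:25–17:45.
14:10–16:15 overlaps/touches 13:25–17:45 → extend to 13:25–17:45.
14:55–15:40 overlaps/touches 13:25–17:45 → extend to 13:25–17:45.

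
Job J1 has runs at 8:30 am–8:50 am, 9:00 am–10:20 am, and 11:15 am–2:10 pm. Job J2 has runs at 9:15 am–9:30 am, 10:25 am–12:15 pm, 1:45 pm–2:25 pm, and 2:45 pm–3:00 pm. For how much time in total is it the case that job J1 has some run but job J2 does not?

A \ B = 8:30 am–8:50 am, 9:00 am–9:15 am, 9:30 am–10:20 am, 12:15 pm–1:45 pm.
Total: 20 min + 15 min + 50 min + 1 h 30 min = 2 h 55 min.

2 h 55 min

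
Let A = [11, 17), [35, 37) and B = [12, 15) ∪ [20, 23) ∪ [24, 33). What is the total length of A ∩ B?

A ∩ B = [12, 15).
Total: 3.

3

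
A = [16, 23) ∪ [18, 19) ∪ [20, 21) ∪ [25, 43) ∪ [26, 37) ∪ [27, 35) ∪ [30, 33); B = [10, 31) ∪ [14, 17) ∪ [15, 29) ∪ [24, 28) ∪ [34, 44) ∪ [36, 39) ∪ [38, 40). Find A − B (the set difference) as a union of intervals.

[31, 34)

Merge the first list: [16, 23), [25, 43).
Merge the second list: [10, 31), [34, 44).
[16, 23): entirely removed.
[25, 43) \ B = [31, 34).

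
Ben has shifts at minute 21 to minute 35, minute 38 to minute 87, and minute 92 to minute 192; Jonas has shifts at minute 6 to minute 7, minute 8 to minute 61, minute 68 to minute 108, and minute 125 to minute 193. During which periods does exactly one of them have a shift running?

minute 6 to minute 7, minute 8 to minute 21, minute 35 to minute 38, minute 61 to minute 68, minute 87 to minute 92, minute 108 to minute 125, minute 192 to minute 193

Only in the first: minute 61 to minute 68, minute 108 to minute 125.
Only in the second: minute 6 to minute 7, minute 8 to minute 21, minute 35 to minute 38, minute 87 to minute 92, minute 192 to minute 193.
Together these are the periods covered by exactly one.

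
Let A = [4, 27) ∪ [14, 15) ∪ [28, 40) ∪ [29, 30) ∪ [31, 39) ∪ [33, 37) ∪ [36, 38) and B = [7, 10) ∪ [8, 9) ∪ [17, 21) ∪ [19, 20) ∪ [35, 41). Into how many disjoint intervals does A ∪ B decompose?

2

A, merged: [4, 27), [28, 40).
B, merged: [7, 10), [17, 21), [35, 41).
A ∪ B = [4, 27), [28, 41).
That is 2 disjoint pieces.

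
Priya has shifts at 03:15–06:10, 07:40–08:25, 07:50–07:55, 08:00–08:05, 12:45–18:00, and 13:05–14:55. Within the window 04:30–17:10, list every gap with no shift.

06:10–07:40, 08:25–12:45

The merged coverage is 03:15–06:10, 07:40–08:25, 12:45–18:00.
Uncovered inside 04:30–17:10: 06:10–07:40, 08:25–12:45.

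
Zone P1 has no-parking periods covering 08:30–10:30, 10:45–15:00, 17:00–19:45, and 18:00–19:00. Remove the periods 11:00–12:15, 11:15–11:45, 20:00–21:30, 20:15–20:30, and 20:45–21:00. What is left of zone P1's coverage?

08:30–10:30, 10:45–11:00, 12:15–15:00, 17:00–19:45

Merge the first list: 08:30–10:30, 10:45–15:00, 17:00–19:45.
Merge the second list: 11:00–12:15, 20:00–21:30.
08:30–10:30 is untouched.
10:45–15:00 with B removed leaves 10:45–11:00, 12:15–15:00.
17:00–19:45 is untouched.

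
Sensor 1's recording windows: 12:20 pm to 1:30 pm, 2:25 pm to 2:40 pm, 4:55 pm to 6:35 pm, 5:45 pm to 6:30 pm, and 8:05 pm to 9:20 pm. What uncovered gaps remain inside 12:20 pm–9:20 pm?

1:30 pm–2:25 pm, 2:40 pm–4:55 pm, 6:35 pm–8:05 pm

The merged coverage is 12:20 pm–1:30 pm, 2:25 pm–2:40 pm, 4:55 pm–6:35 pm, 8:05 pm–9:20 pm.
Uncovered inside 12:20 pm–9:20 pm: 1:30 pm–2:25 pm, 2:40 pm–4:55 pm, 6:35 pm–8:05 pm.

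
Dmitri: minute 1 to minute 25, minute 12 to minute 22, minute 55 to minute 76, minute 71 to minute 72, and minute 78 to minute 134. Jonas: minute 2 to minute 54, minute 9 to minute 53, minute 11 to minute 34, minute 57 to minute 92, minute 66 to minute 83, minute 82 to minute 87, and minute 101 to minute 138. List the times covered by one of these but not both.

A, merged: minute 1 to minute 25, minute 55 to minute 76, minute 78 to minute 134.
B, merged: minute 2 to minute 54, minute 57 to minute 92, minute 101 to minute 138.
A \ B = minute 1 to minute 2, minute 55 to minute 57, minute 92 to minute 101.
B \ A = minute 25 to minute 54, minute 76 to minute 78, minute 134 to minute 138.
Union of the two gives the symmetric difference.

minute 1 to minute 2, minute 25 to minute 54, minute 55 to minute 57, minute 76 to minute 78, minute 92 to minute 101, minute 134 to minute 138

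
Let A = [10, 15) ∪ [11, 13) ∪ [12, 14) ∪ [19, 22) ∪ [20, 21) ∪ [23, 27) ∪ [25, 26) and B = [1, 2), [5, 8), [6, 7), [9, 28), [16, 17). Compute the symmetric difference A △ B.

[1, 2) ∪ [5, 8) ∪ [9, 10) ∪ [15, 19) ∪ [22, 23) ∪ [27, 28)

A, merged: [10, 15), [19, 22), [23, 27).
B, merged: [1, 2), [5, 8), [9, 28).
A but not B: none.
B but not A: [1, 2), [5, 8), [9, 10), [15, 19), [22, 23), [27, 28).
Combining gives A △ B.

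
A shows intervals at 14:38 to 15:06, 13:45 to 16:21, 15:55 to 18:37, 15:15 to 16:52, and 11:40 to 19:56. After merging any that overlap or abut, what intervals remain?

11:40-19:56

Sort by start: 11:40-19:56, 13:45-16:21, 14:38-15:06, 15:15-16:52, 15:55-18:37.
13:45-16:21 overlaps/touches 11:40-19:56 → extend to 11:40-19:56.
14:38-15:06 overlaps/touches 11:40-19:56 → extend to 11:40-19:56.
15:15-16:52 overlaps/touches 11:40-19:56 → extend to 11:40-19:56.
15:55-18:37 overlaps/touches 11:40-19:56 → extend to 11:40-19:56.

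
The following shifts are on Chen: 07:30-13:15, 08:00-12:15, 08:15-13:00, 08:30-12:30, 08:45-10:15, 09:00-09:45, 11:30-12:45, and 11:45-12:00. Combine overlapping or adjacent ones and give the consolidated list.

07:30–13:15

08:00–12:15 overlaps/touches 07:30–13:15 → extend to 07:30–13:15.
08:15–13:00 overlaps/touches 07:30–13:15 → extend to 07:30–13:15.
08:30–12:30 overlaps/touches 07:30–13:15 → extend to 07:30–13:15.
08:45–10:15 overlaps/touches 07:30–13:15 → extend to 07:30–13:15.
09:00–09:45 overlaps/touches 07:30–13:15 → extend to 07:30–13:15.
11:30–12:45 overlaps/touches 07:30–13:15 → extend to 07:30–13:15.
11:45–12:00 overlaps/touches 07:30–13:15 → extend to 07:30–13:15.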